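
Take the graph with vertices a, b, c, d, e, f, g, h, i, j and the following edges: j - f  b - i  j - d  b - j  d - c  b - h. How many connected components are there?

4

e is isolated — a component by itself.
a is isolated — a component by itself.
g is isolated — a component by itself.
Starting from b we can reach b, c, d, f, h, i, j. That is one component of size 7.
Total: 4 components.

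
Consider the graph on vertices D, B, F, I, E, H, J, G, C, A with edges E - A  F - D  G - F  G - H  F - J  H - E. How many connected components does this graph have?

4

B is isolated — a component by itself.
I is isolated — a component by itself.
C is isolated — a component by itself.
Starting from A we can reach A, D, E, F, G, H, J. That is one component of size 7.
Total: 4 components.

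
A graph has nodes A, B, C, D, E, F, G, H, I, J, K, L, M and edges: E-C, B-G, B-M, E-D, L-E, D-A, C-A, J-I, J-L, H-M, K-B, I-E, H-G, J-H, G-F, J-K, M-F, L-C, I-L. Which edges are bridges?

none

The edges on the cycle B-G-F-M-B are not bridges since each lies on that cycle.
Every edge lies on some cycle, so there are no bridges.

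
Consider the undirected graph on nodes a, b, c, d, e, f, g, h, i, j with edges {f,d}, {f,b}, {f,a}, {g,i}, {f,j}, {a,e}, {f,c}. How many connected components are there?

h is isolated — a component by itself.
Starting from g we can reach g, i. That is one component of size 2.
Starting from a we can reach a, b, c, d, e, f, j. That is one component of size 7.
Total: 3 components.

3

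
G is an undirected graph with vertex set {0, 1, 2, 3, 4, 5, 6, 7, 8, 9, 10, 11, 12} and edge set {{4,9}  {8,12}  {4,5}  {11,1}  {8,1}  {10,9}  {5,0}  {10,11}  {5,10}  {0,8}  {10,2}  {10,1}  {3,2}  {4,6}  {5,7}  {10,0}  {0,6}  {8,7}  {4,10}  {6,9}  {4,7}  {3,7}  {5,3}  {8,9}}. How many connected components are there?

Starting from 0 we can reach 0, 1, 2, 3, 4, 5, 6, 7, 8, 9, 10, 11, 12. That is one component of size 13.
Total: 1 component.

1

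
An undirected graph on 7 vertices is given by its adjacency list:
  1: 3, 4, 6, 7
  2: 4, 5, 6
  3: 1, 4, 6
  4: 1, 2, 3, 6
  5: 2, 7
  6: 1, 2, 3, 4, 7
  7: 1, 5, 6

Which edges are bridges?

none

The edges on the cycle 1-4-6-7-1 are not bridges since each lies on that cycle.
Every edge lies on some cycle, so there are no bridges.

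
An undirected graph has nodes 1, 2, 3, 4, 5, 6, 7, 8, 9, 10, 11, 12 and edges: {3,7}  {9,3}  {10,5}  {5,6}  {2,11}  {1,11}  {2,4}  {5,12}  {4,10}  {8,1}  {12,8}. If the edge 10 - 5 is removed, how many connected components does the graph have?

2

10 and 5 are still connected via 10-4-2-11-1-8-12-5, so the component count stays at 2.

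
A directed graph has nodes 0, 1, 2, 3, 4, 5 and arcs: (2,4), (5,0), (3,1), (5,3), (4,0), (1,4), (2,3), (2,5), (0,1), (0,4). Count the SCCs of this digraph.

4

{0, 1, 4} are all mutually reachable — one SCC of size 3.
{2} is an SCC by itself.
{5} is an SCC by itself.
{3} is an SCC by itself.
That gives 4 strongly connected components.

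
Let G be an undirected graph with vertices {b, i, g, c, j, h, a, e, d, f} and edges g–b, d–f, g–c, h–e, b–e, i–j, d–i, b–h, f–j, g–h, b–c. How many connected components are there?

3

a is isolated — a component by itself.
Starting from d we can reach d, f, i, j. That is one component of size 4.
Starting from b we can reach b, c, e, g, h. That is one component of size 5.
Total: 3 components.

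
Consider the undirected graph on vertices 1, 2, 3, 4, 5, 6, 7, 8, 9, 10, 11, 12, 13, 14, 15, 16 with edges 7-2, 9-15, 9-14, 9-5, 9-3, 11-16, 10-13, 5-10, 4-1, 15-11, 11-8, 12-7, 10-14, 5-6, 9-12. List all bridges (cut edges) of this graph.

1-4, 10-13, 11-15, 11-16, 11-8, 12-7, 12-9, 15-9, 2-7, 3-9, 5-6

The edges on the cycle 9-5-10-14-9 are not bridges since each lies on that cycle.
But removing 8-11 disconnects 8 from 11; removing 12-7 disconnects 12 from 7; removing 10-13 disconnects 10 from 13; removing 15-11 disconnects 15 from 11 — these are bridges.
In total 11 edges are bridges.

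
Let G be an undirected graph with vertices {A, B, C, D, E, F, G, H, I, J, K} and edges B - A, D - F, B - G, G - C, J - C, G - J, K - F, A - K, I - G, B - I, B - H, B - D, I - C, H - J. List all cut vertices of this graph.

Removing B increases the component count from 2 to 3, so B is a cut vertex.
By contrast removing F leaves 2 components; it is not a cut vertex. No other vertex is a cut vertex either.

B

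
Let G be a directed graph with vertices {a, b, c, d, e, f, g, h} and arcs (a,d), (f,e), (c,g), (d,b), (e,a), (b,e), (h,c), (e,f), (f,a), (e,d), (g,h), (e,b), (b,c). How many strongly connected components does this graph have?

2

{a, b, d, e, f} are all mutually reachable — one SCC of size 5.
{c, g, h} are all mutually reachable — one SCC of size 3.
That gives 2 strongly connected components.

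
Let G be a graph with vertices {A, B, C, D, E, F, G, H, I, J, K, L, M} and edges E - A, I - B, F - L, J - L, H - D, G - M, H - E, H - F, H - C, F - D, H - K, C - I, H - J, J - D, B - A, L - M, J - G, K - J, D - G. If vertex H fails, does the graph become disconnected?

Deleting H raises the number of components from 1 to 2, so H is a cut vertex.

Yes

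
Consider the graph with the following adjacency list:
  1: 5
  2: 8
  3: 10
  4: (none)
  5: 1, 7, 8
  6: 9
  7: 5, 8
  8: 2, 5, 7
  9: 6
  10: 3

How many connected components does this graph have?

4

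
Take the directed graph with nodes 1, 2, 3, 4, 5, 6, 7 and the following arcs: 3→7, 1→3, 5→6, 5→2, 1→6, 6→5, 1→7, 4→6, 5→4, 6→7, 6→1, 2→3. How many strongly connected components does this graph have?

4

{1, 4, 5, 6} are all mutually reachable — one SCC of size 4.
{2} is an SCC by itself.
{3} is an SCC by itself.
{7} is an SCC by itself.
That gives 4 strongly connected components.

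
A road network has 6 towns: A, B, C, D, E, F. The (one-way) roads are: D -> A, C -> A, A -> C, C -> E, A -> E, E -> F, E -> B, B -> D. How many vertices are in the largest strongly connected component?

{A, B, C, D, E} are all mutually reachable — one SCC of size 5.
{F} is an SCC by itself.
The largest has 5 vertices.

5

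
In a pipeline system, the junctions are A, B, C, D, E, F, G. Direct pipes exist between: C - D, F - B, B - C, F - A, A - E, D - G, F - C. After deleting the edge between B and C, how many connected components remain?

1

B and C are still connected via B-F-C, so the component count stays at 1.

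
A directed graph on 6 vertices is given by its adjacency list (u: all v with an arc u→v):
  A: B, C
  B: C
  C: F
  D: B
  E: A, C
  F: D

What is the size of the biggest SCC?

4

{B, C, D, F} are all mutually reachable — one SCC of size 4.
{A} is an SCC by itself.
{E} is an SCC by itself.
The largest has 4 vertices.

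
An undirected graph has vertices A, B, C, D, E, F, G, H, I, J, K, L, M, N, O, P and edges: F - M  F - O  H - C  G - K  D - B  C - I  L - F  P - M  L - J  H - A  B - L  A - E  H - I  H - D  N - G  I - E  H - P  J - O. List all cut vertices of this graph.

G, H

Removing G increases the component count from 2 to 3, so G is a cut vertex.
Removing H increases the component count from 2 to 3, so H is a cut vertex.
By contrast removing J leaves 2 components; it is not a cut vertex. No other vertex is a cut vertex either.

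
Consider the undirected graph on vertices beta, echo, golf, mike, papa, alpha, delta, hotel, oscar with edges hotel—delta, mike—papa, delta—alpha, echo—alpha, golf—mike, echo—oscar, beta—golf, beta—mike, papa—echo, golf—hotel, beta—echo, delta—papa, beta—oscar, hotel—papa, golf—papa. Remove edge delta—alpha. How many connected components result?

1

delta and alpha are still connected via delta-papa-echo-alpha, so the component count stays at 1.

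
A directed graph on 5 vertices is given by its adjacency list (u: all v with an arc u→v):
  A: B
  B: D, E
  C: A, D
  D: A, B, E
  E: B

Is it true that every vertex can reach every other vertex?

No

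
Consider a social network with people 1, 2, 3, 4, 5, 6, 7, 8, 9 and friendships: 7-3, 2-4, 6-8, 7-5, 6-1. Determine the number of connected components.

4

9 is isolated — a component by itself.
Starting from 2 we can reach 2, 4. That is one component of size 2.
Starting from 1 we can reach 1, 6, 8. That is one component of size 3.
Starting from 3 we can reach 3, 5, 7. That is one component of size 3.
Total: 4 components.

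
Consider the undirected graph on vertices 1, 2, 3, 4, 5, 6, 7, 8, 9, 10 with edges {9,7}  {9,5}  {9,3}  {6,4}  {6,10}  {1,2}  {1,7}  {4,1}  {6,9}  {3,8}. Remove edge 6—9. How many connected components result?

1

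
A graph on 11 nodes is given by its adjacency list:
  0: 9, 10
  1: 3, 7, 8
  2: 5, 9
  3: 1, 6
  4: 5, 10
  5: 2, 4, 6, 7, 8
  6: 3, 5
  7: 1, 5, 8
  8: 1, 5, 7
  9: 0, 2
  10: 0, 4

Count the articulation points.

1

Removing 5 increases the component count from 1 to 2, so 5 is a cut vertex.
By contrast removing 8 leaves 1 component; it is not a cut vertex. No other vertex is a cut vertex either.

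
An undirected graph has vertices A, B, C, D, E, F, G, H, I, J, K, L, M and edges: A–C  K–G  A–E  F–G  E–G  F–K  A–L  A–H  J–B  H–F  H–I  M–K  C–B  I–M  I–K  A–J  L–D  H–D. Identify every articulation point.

A

Removing A increases the component count from 1 to 2, so A is a cut vertex.
By contrast removing B leaves 1 component; it is not a cut vertex. No other vertex is a cut vertex either.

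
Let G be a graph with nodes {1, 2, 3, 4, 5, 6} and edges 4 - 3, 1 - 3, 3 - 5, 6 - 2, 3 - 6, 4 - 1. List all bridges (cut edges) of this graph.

The edges on the cycle 4-1-3-4 are not bridges since each lies on that cycle.
But removing 3 - 5 disconnects 3 from 5; removing 6 - 2 disconnects 6 from 2; removing 3 - 6 disconnects 3 from 6 — these are bridges.

2-6, 3-5, 3-6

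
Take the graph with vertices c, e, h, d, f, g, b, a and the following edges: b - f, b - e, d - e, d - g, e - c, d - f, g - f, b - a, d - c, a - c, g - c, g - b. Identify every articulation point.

Removing g, for instance, still leaves 2 components. No single vertex removal increases the component count — the graph has no articulation points.

none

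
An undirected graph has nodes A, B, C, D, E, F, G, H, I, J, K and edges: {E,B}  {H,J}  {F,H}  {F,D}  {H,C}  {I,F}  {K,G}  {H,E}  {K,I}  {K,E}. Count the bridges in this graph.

5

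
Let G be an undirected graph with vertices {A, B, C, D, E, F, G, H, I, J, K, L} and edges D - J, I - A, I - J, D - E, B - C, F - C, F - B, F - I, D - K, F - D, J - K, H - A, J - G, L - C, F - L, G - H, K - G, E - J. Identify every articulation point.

F

Removing F increases the component count from 1 to 2, so F is a cut vertex.
By contrast removing E leaves 1 component; it is not a cut vertex. No other vertex is a cut vertex either.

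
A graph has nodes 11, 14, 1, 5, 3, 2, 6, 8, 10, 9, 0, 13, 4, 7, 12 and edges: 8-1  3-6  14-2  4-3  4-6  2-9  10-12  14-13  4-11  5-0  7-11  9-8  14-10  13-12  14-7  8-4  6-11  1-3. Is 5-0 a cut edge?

Yes

Removing 5-0 leaves no path between 5 and 0: the component count goes from 2 to 3. So it is a bridge.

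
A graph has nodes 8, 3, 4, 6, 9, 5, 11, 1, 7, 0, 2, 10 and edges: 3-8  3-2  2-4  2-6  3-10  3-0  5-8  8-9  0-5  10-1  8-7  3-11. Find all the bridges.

1-10, 10-3, 11-3, 2-3, 2-4, 2-6, 7-8, 8-9

The edges on the cycle 3-0-5-8-3 are not bridges since each lies on that cycle.
But removing 6-2 disconnects 6 from 2; removing 3-11 disconnects 3 from 11; removing 8-9 disconnects 8 from 9; removing 2-4 disconnects 2 from 4 — these are bridges.
In total 8 edges are bridges.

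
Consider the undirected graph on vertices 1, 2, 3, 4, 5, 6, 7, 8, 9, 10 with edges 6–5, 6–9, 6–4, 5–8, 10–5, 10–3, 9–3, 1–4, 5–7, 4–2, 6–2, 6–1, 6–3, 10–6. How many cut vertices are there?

2

Removing 5 increases the component count from 1 to 3, so 5 is a cut vertex.
Removing 6 increases the component count from 1 to 2, so 6 is a cut vertex.
By contrast removing 3 leaves 1 component; it is not a cut vertex. No other vertex is a cut vertex either.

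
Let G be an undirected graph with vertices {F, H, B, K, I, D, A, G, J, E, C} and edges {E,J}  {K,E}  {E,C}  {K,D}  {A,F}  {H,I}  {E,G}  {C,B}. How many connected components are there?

Starting from H we can reach H, I. That is one component of size 2.
Starting from A we can reach A, F. That is one component of size 2.
Starting from B we can reach B, C, D, E, G, J, K. That is one component of size 7.
Total: 3 components.

3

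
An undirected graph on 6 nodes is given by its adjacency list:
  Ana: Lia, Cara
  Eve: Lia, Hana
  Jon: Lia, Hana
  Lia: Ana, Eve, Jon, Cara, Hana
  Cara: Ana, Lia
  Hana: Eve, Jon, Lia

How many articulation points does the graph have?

Removing Lia increases the component count from 1 to 2, so Lia is a cut vertex.
By contrast removing Jon leaves 1 component; it is not a cut vertex. No other vertex is a cut vertex either.

1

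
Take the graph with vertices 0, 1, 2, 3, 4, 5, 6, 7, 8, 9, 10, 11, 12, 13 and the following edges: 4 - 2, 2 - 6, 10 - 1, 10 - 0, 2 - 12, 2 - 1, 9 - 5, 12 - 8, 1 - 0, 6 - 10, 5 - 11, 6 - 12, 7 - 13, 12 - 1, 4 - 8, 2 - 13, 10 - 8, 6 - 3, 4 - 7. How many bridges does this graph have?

3

The edges on the cycle 6-10-8-12-6 are not bridges since each lies on that cycle.
But removing 5 - 11 disconnects 5 from 11; removing 3 - 6 disconnects 3 from 6; removing 9 - 5 disconnects 9 from 5 — these are bridges.
That makes 3 bridges.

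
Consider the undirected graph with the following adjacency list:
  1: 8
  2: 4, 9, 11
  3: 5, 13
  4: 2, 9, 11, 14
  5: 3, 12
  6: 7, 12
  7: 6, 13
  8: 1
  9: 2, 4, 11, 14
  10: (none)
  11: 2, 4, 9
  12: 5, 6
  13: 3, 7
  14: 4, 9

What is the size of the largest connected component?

6

10 is isolated — a component by itself.
Starting from 1 we can reach 1, 8. That is one component of size 2.
Starting from 2 we can reach 2, 4, 9, 11, 14. That is one component of size 5.
Starting from 3 we can reach 3, 5, 6, 7, 12, 13. That is one component of size 6.
The largest has 6 vertices.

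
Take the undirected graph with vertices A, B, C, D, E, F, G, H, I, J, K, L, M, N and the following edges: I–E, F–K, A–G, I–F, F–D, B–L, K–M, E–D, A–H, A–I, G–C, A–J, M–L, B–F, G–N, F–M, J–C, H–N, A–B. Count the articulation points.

Removing A increases the component count from 1 to 2, so A is a cut vertex.
By contrast removing M leaves 1 component; it is not a cut vertex. No other vertex is a cut vertex either.

1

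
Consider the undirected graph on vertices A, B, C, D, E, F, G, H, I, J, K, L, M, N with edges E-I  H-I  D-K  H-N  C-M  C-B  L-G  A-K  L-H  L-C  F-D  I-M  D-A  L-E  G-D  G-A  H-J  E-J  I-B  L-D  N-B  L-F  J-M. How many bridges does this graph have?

0

The edges on the cycle L-G-A-K-D-L are not bridges since each lies on that cycle.
Every edge lies on some cycle, so there are no bridges.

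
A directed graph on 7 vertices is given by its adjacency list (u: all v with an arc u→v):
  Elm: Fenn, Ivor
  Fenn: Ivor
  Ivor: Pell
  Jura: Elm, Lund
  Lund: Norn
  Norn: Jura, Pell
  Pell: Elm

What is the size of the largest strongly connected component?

{Elm, Fenn, Ivor, Pell} are all mutually reachable — one SCC of size 4.
{Jura, Lund, Norn} are all mutually reachable — one SCC of size 3.
The largest has 4 vertices.

4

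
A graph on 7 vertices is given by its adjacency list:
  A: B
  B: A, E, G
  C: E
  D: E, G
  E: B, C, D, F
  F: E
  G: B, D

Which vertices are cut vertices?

B, E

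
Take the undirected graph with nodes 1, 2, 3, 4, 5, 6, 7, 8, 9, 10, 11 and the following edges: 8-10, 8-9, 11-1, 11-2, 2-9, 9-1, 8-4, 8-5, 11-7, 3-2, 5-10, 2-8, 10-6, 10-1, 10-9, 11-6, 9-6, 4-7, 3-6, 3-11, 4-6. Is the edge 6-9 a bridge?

No

After removing 6-9, the path 6-10-9 still connects them, so the edge is not a bridge.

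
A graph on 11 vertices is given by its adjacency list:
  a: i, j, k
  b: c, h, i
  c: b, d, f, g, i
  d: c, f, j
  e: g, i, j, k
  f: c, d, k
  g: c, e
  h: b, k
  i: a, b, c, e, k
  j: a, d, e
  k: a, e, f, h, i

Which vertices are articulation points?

Removing c, for instance, still leaves 1 component. No single vertex removal increases the component count — the graph has no articulation points.

none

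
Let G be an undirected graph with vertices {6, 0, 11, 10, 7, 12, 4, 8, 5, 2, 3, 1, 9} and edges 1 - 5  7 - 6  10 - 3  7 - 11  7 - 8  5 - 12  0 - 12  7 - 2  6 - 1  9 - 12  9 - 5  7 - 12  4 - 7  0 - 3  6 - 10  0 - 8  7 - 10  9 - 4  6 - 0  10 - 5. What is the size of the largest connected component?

Starting from 0 we can reach 0, 1, 2, 3, 4, 5, 6, 7, 8, 9, 10, 11, 12. That is one component of size 13.
The largest has 13 vertices.

13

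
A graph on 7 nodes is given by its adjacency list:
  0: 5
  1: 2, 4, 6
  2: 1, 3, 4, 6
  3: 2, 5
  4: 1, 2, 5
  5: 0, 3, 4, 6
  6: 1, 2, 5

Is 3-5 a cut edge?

After removing 3-5, the path 3-2-4-5 still connects them, so the edge is not a bridge.

No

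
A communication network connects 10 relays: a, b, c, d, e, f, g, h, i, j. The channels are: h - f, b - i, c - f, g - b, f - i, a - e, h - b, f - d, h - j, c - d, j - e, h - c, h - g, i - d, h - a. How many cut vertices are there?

Removing h increases the component count from 1 to 2, so h is a cut vertex.
By contrast removing i leaves 1 component; it is not a cut vertex. No other vertex is a cut vertex either.

1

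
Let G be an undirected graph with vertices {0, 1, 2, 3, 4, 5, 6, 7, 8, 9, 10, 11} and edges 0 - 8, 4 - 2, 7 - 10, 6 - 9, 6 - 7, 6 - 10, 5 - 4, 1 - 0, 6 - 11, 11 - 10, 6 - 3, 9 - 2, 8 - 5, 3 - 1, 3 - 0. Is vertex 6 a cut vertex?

Deleting 6 raises the number of components from 1 to 2, so 6 is a cut vertex.

Yes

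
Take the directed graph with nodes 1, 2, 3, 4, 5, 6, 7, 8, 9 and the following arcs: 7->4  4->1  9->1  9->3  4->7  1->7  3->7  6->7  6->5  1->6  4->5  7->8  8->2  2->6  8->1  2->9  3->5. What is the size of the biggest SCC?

8

{1, 2, 3, 4, 6, 7, 8, 9} are all mutually reachable — one SCC of size 8.
{5} is an SCC by itself.
The largest has 8 vertices.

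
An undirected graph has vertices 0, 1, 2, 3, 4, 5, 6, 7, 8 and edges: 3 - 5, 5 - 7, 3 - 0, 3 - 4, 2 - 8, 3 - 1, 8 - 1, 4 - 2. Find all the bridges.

The edges on the cycle 3-4-2-8-1-3 are not bridges since each lies on that cycle.
But removing 3 - 0 disconnects 3 from 0; removing 5 - 7 disconnects 5 from 7; removing 3 - 5 disconnects 3 from 5 — these are bridges.

0-3, 3-5, 5-7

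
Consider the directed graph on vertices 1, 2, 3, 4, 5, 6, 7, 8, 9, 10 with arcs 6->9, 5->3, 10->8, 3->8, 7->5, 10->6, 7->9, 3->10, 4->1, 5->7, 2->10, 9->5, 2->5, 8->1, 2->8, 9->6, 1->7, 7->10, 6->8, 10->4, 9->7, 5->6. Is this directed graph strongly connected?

There is no directed path from 8 to 2, so the graph is not strongly connected.

No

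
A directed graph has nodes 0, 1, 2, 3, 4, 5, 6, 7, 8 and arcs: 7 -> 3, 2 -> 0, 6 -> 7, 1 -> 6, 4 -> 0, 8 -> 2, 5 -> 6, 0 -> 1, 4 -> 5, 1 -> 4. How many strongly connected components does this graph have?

7

{0, 1, 4} are all mutually reachable — one SCC of size 3.
{3} is an SCC by itself.
{8} is an SCC by itself.
{7} is an SCC by itself.
{5} is an SCC by itself.
(and 2 more singleton SCCs)
That gives 7 strongly connected components.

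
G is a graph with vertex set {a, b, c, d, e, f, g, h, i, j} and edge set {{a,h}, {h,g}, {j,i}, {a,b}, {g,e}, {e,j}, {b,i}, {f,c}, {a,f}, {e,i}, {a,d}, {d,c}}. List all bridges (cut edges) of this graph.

none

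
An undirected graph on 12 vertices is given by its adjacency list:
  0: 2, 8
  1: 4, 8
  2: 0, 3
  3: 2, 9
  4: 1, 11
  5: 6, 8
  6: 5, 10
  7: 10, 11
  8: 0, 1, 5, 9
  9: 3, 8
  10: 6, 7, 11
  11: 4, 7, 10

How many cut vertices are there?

1

Removing 8 increases the component count from 1 to 2, so 8 is a cut vertex.
By contrast removing 3 leaves 1 component; it is not a cut vertex. No other vertex is a cut vertex either.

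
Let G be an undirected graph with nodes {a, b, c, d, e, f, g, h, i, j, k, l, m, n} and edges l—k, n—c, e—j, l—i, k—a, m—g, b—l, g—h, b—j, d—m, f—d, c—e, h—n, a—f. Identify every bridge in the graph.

i-l

The edges on the cycle b-l-k-a-f-d-m-g-h-n-c-e-j-b are not bridges since each lies on that cycle.
But removing l—i disconnects l from i — this is a bridge.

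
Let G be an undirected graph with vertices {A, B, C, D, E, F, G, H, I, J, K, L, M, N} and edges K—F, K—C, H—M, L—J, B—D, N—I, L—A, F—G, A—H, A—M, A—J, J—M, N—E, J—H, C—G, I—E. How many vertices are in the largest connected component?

5

Starting from B we can reach B, D. That is one component of size 2.
Starting from E we can reach E, I, N. That is one component of size 3.
Starting from C we can reach C, F, G, K. That is one component of size 4.
Starting from A we can reach A, H, J, L, M. That is one component of size 5.
The largest has 5 vertices.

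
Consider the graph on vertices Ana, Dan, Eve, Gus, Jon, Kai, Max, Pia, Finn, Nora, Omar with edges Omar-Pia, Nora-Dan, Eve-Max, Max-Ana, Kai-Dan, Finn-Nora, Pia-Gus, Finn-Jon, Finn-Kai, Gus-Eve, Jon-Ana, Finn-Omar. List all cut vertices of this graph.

Removing Finn increases the component count from 1 to 2, so Finn is a cut vertex.
By contrast removing Jon leaves 1 component; it is not a cut vertex. No other vertex is a cut vertex either.

Finn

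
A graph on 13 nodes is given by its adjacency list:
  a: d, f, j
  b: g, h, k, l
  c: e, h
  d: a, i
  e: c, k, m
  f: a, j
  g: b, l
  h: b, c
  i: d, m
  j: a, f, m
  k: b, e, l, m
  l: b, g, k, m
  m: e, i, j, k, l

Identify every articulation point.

m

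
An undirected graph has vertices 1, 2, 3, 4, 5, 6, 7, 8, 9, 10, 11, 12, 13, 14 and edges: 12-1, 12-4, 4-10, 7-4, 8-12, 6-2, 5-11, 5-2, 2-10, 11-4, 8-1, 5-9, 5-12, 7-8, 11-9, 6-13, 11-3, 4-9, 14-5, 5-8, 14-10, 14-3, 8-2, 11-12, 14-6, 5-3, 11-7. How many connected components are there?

Starting from 1 we can reach 1, 2, 3, 4, 5, 6, 7, 8, 9, 10, 11, 12, 13, 14. That is one component of size 14.
Total: 1 component.

1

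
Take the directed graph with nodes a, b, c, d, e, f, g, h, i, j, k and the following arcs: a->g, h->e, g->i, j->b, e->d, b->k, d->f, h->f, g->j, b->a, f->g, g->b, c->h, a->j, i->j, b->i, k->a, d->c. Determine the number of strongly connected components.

3

{a, b, g, i, j, k} are all mutually reachable — one SCC of size 6.
{c, d, e, h} are all mutually reachable — one SCC of size 4.
{f} is an SCC by itself.
That gives 3 strongly connected components.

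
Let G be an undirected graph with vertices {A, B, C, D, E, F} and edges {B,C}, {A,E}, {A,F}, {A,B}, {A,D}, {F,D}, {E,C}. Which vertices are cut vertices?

A

Removing A increases the component count from 1 to 2, so A is a cut vertex.
By contrast removing E leaves 1 component; it is not a cut vertex. No other vertex is a cut vertex either.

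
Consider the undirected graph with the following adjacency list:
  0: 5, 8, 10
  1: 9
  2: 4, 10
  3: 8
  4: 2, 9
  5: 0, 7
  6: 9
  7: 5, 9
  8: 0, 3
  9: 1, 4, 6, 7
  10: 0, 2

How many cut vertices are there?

Removing 0 increases the component count from 1 to 2, so 0 is a cut vertex.
Removing 8 increases the component count from 1 to 2, so 8 is a cut vertex.
Removing 9 increases the component count from 1 to 3, so 9 is a cut vertex.
By contrast removing 1 leaves 1 component; it is not a cut vertex. No other vertex is a cut vertex either.

3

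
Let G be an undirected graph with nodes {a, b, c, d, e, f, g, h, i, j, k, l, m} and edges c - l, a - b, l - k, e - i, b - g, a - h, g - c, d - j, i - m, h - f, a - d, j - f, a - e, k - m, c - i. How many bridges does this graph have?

The edges on the cycle a-d-j-f-h-a are not bridges since each lies on that cycle.
Every edge lies on some cycle, so there are no bridges.

0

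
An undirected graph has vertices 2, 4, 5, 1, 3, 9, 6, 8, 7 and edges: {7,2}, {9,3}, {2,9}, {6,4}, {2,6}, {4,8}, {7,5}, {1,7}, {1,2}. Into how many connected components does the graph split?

1

Starting from 1 we can reach 1, 2, 3, 4, 5, 6, 7, 8, 9. That is one component of size 9.
Total: 1 component.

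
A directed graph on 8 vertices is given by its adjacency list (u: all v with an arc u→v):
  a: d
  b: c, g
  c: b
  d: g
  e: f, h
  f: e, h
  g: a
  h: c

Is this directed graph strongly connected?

No

There is no directed path from b to f, so the graph is not strongly connected.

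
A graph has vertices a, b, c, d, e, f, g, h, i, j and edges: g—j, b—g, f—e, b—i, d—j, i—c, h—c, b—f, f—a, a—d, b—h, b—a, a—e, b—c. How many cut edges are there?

The edges on the cycle b-f-e-a-b are not bridges since each lies on that cycle.
Every edge lies on some cycle, so there are no bridges.

0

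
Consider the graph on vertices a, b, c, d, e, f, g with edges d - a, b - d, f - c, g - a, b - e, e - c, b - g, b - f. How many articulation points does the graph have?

1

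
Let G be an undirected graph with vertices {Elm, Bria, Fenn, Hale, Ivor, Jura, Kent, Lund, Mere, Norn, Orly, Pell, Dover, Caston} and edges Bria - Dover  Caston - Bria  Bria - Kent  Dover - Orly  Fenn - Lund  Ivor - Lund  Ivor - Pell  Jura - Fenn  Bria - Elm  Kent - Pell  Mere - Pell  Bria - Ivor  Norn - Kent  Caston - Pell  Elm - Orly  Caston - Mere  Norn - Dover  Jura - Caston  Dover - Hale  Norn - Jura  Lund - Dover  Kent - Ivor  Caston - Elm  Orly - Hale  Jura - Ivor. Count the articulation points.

Removing Elm, for instance, still leaves 1 component. No single vertex removal increases the component count — the graph has no articulation points.

0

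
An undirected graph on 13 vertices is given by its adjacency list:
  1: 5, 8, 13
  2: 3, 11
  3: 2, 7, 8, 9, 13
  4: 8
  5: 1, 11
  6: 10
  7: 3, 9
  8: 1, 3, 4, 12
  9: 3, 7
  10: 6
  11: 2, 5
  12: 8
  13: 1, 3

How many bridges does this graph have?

The edges on the cycle 3-8-1-13-3 are not bridges since each lies on that cycle.
But removing 12-8 disconnects 12 from 8; removing 10-6 disconnects 10 from 6; removing 8-4 disconnects 8 from 4 — these are bridges.
That makes 3 bridges.

3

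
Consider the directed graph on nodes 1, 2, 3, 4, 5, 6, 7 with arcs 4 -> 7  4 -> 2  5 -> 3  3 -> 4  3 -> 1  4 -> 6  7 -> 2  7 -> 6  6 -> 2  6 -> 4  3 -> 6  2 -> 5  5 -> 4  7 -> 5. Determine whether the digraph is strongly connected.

There is no directed path from 1 to 4, so the graph is not strongly connected.

No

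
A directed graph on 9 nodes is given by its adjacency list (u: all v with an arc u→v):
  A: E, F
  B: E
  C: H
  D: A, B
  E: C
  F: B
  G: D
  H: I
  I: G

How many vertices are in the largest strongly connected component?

9

{A, B, C, D, E, F, G, H, I} are all mutually reachable — one SCC of size 9.
The largest has 9 vertices.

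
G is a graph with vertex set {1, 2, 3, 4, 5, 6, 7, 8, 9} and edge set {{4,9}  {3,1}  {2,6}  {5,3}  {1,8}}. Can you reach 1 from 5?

From 5 we can reach 1, 3, 5, 8, which includes 1.

Yes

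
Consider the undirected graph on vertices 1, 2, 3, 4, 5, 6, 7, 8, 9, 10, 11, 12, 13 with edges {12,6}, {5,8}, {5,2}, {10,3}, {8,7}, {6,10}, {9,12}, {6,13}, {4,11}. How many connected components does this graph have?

4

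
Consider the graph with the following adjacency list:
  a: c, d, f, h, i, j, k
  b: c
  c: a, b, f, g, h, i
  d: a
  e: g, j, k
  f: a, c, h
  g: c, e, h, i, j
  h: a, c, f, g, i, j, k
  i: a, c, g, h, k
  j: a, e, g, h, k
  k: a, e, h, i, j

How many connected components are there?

1

Starting from a we can reach a, b, c, d, e, f, g, h, i, j, k. That is one component of size 11.
Total: 1 component.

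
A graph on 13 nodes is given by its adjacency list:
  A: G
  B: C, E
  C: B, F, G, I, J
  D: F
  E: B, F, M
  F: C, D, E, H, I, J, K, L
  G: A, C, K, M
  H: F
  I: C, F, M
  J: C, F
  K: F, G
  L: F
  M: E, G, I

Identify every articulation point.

F, G

Removing F increases the component count from 1 to 4, so F is a cut vertex.
Removing G increases the component count from 1 to 2, so G is a cut vertex.
By contrast removing C leaves 1 component; it is not a cut vertex. No other vertex is a cut vertex either.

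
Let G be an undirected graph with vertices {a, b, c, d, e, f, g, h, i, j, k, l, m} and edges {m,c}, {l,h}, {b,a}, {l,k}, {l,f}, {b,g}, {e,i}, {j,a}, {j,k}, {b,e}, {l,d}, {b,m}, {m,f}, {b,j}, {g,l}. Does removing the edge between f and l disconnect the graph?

After removing f-l, the path f-m-b-g-l still connects them, so the edge is not a bridge.

No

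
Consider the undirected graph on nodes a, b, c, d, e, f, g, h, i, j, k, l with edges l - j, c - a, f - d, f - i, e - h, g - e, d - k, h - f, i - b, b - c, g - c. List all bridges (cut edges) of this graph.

The edges on the cycle g-e-h-f-i-b-c-g are not bridges since each lies on that cycle.
But removing l - j disconnects l from j; removing a - c disconnects a from c; removing f - d disconnects f from d; removing k - d disconnects k from d — these are bridges.

a-c, d-f, d-k, j-l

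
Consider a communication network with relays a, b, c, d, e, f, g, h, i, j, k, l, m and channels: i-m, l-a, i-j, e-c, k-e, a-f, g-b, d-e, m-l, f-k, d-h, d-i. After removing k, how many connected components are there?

2

With k gone, the remaining components are: {b, g}; {a, c, d, e, f, h, i, j, l, m}.
That is 2 components.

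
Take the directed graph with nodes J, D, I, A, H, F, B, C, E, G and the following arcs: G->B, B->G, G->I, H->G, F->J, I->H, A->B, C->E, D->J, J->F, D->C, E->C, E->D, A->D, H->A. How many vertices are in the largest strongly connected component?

{A, B, G, H, I} are all mutually reachable — one SCC of size 5.
{C, D, E} are all mutually reachable — one SCC of size 3.
{F, J} are all mutually reachable — one SCC of size 2.
The largest has 5 vertices.

5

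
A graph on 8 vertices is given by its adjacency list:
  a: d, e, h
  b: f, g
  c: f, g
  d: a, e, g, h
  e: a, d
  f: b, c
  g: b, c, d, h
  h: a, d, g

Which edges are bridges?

none

The edges on the cycle d-e-a-d are not bridges since each lies on that cycle.
Every edge lies on some cycle, so there are no bridges.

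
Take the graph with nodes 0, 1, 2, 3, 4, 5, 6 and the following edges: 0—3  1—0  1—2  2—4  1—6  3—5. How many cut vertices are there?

Removing 0 increases the component count from 1 to 2, so 0 is a cut vertex.
Removing 1 increases the component count from 1 to 3, so 1 is a cut vertex.
Removing 2 increases the component count from 1 to 2, so 2 is a cut vertex.
Likewise 3 is a cut vertex.
By contrast removing 4 leaves 1 component; it is not a cut vertex. No other vertex is a cut vertex either.

4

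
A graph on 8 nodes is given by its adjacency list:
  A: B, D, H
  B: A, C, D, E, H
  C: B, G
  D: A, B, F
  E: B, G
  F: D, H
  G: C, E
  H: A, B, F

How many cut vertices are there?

Removing B increases the component count from 1 to 2, so B is a cut vertex.
By contrast removing C leaves 1 component; it is not a cut vertex. No other vertex is a cut vertex either.

1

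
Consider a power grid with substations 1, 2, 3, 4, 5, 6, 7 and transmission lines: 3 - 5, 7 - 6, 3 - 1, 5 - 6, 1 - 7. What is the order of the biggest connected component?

2 is isolated — a component by itself.
4 is isolated — a component by itself.
Starting from 1 we can reach 1, 3, 5, 6, 7. That is one component of size 5.
The largest has 5 vertices.

5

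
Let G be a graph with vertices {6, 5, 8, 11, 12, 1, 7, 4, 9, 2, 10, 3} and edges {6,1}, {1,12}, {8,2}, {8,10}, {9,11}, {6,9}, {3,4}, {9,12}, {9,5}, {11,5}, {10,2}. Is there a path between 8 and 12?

The component containing 8 is {2, 8, 10}, and 12 is not in it.

No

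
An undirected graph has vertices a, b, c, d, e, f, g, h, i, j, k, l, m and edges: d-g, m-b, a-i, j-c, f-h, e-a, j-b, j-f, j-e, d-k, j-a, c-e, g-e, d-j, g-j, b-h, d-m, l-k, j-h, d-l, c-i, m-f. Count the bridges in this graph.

0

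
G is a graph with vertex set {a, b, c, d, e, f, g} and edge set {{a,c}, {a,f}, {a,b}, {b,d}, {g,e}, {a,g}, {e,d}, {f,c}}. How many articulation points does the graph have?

1

Removing a increases the component count from 1 to 2, so a is a cut vertex.
By contrast removing e leaves 1 component; it is not a cut vertex. No other vertex is a cut vertex either.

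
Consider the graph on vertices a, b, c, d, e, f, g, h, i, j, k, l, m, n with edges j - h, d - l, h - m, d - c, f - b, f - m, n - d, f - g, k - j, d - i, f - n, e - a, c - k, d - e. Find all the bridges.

a-e, b-f, d-e, d-i, d-l, f-g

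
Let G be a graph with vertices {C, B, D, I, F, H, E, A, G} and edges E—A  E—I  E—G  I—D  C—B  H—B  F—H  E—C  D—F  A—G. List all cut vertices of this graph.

Removing E increases the component count from 1 to 2, so E is a cut vertex.
By contrast removing A leaves 1 component; it is not a cut vertex. No other vertex is a cut vertex either.

E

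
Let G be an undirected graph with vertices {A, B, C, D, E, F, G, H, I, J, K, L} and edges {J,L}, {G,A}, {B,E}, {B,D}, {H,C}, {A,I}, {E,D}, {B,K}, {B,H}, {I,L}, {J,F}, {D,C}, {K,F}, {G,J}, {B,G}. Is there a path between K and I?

Yes

From K we can reach A, B, C, D, E, F, G, H, I, J, K, L, which includes I.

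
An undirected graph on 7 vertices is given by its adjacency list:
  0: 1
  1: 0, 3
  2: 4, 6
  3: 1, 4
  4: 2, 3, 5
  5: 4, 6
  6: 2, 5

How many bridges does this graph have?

The edges on the cycle 5-4-2-6-5 are not bridges since each lies on that cycle.
But removing 3-1 disconnects 3 from 1; removing 1-0 disconnects 1 from 0; removing 4-3 disconnects 4 from 3 — these are bridges.
That makes 3 bridges.

3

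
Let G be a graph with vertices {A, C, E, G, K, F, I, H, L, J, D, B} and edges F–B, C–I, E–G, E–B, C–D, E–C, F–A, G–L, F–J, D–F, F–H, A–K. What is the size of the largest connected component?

Starting from A we can reach A, B, C, D, E, F, G, H, I, J, K, L. That is one component of size 12.
The largest has 12 vertices.

12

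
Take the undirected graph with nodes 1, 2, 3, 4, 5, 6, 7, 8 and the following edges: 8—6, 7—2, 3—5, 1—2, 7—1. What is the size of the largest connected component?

3

4 is isolated — a component by itself.
Starting from 6 we can reach 6, 8. That is one component of size 2.
Starting from 3 we can reach 3, 5. That is one component of size 2.
Starting from 1 we can reach 1, 2, 7. That is one component of size 3.
The largest has 3 vertices.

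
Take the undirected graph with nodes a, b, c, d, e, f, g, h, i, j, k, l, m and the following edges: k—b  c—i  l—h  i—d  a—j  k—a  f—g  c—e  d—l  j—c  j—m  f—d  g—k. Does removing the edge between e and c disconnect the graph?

Yes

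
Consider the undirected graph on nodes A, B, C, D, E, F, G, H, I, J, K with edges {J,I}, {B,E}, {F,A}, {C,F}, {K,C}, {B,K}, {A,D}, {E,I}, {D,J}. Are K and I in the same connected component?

From K we can reach A, B, C, D, E, F, I, J, K, which includes I.

Yes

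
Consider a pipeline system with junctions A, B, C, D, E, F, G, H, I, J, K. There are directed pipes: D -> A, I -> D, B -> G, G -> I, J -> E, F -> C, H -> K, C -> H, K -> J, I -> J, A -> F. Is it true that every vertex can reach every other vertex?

No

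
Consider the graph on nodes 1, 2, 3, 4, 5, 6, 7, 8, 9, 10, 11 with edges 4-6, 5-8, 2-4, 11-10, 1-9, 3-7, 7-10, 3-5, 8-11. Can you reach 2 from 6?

Yes

From 6 we can reach 2, 4, 6, which includes 2.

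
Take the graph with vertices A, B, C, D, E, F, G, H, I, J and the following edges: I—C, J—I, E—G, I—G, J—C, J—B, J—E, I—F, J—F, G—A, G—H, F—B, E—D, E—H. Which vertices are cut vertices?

Removing E increases the component count from 1 to 2, so E is a cut vertex.
Removing G increases the component count from 1 to 2, so G is a cut vertex.
By contrast removing I leaves 1 component; it is not a cut vertex. No other vertex is a cut vertex either.

E, G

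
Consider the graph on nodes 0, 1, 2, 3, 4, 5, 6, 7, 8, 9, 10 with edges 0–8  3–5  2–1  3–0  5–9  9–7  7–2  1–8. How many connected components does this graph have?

4 is isolated — a component by itself.
10 is isolated — a component by itself.
6 is isolated — a component by itself.
Starting from 0 we can reach 0, 1, 2, 3, 5, 7, 8, 9. That is one component of size 8.
Total: 4 components.

4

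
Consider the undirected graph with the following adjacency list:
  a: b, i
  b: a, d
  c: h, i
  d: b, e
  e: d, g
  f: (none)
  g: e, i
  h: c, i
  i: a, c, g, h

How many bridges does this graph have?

The edges on the cycle i-c-h-i are not bridges since each lies on that cycle.
Every edge lies on some cycle, so there are no bridges.

0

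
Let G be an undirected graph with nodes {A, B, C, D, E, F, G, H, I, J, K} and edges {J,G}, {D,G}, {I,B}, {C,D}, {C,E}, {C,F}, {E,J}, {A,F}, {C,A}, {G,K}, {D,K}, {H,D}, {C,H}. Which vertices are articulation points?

C

Removing C increases the component count from 2 to 3, so C is a cut vertex.
By contrast removing H leaves 2 components; it is not a cut vertex. No other vertex is a cut vertex either.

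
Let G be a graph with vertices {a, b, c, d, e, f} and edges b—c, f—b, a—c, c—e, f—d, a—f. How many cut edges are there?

2

The edges on the cycle a-f-b-c-a are not bridges since each lies on that cycle.
But removing f—d disconnects f from d; removing c—e disconnects c from e — these are bridges.
That makes 2 bridges.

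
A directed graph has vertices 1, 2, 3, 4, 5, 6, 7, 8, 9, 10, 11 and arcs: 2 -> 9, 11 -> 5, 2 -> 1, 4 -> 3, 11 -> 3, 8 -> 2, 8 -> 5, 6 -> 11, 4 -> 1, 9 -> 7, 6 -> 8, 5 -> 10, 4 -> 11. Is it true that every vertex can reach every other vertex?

There is no directed path from 9 to 4, so the graph is not strongly connected.

No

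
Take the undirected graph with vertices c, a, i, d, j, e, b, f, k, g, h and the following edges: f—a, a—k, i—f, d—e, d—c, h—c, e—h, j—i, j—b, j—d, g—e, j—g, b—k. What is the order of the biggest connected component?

Starting from a we can reach a, b, c, d, e, f, g, h, i, j, k. That is one component of size 11.
The largest has 11 vertices.

11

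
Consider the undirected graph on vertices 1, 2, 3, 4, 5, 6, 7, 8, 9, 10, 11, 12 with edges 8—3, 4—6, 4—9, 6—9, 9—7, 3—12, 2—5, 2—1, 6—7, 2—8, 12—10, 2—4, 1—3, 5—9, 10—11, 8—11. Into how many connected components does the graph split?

Starting from 1 we can reach 1, 2, 3, 4, 5, 6, 7, 8, 9, 10, 11, 12. That is one component of size 12.
Total: 1 component.

1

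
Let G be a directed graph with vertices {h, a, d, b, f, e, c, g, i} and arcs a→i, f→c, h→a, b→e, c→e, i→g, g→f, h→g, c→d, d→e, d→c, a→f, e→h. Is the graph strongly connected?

There is no directed path from c to b, so the graph is not strongly connected.

No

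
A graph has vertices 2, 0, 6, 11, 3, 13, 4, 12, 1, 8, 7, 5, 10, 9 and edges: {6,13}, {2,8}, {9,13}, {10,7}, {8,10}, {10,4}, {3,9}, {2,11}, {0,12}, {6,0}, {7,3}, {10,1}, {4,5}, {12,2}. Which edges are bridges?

The edges on the cycle 6-0-12-2-8-10-7-3-9-13-6 are not bridges since each lies on that cycle.
But removing 4 - 10 disconnects 4 from 10; removing 11 - 2 disconnects 11 from 2; removing 4 - 5 disconnects 4 from 5; removing 1 - 10 disconnects 1 from 10 — these are bridges.

1-10, 10-4, 11-2, 4-5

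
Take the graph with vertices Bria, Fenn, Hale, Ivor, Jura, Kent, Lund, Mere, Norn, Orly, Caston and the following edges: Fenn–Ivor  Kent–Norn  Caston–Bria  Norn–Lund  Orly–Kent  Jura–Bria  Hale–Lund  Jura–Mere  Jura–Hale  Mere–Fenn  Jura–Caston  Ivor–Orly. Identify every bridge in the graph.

The edges on the cycle Jura-Caston-Bria-Jura are not bridges since each lies on that cycle.
Every edge lies on some cycle, so there are no bridges.

none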